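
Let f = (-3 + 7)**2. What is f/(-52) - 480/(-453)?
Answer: 1476/1963 ≈ 0.75191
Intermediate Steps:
f = 16 (f = 4**2 = 16)
f/(-52) - 480/(-453) = 16/(-52) - 480/(-453) = 16*(-1/52) - 480*(-1/453) = -4/13 + 160/151 = 1476/1963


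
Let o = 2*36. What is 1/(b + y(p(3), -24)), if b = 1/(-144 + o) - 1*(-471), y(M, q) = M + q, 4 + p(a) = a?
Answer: 72/32111 ≈ 0.0022422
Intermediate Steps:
o = 72
p(a) = -4 + a
b = 33911/72 (b = 1/(-144 + 72) - 1*(-471) = 1/(-72) + 471 = -1/72 + 471 = 33911/72 ≈ 470.99)
1/(b + y(p(3), -24)) = 1/(33911/72 + ((-4 + 3) - 24)) = 1/(33911/72 + (-1 - 24)) = 1/(33911/72 - 25) = 1/(32111/72) = 72/32111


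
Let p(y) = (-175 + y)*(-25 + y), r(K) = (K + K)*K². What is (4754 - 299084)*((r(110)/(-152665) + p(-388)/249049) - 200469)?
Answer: 448716237482699883180/7604213117 ≈ 5.9009e+10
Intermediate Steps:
r(K) = 2*K³ (r(K) = (2*K)*K² = 2*K³)
(4754 - 299084)*((r(110)/(-152665) + p(-388)/249049) - 200469) = (4754 - 299084)*(((2*110³)/(-152665) + (4375 + (-388)² - 200*(-388))/249049) - 200469) = -294330*(((2*1331000)*(-1/152665) + (4375 + 150544 + 77600)*(1/249049)) - 200469) = -294330*((2662000*(-1/152665) + 232519*(1/249049)) - 200469) = -294330*((-532400/30533 + 232519/249049) - 200469) = -294330*(-125494184973/7604213117 - 200469) = -294330*(-1524534493536846/7604213117) = 448716237482699883180/7604213117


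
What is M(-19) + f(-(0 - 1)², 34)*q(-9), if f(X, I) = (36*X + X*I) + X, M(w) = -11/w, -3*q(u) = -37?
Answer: -49880/57 ≈ -875.09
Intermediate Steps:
q(u) = 37/3 (q(u) = -⅓*(-37) = 37/3)
f(X, I) = 37*X + I*X (f(X, I) = (36*X + I*X) + X = 37*X + I*X)
M(-19) + f(-(0 - 1)², 34)*q(-9) = -11/(-19) + ((-(0 - 1)²)*(37 + 34))*(37/3) = -11*(-1/19) + (-1*(-1)²*71)*(37/3) = 11/19 + (-1*1*71)*(37/3) = 11/19 - 1*71*(37/3) = 11/19 - 71*37/3 = 11/19 - 2627/3 = -49880/57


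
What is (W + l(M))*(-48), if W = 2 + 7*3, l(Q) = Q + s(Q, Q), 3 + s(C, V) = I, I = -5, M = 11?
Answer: -1248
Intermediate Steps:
s(C, V) = -8 (s(C, V) = -3 - 5 = -8)
l(Q) = -8 + Q (l(Q) = Q - 8 = -8 + Q)
W = 23 (W = 2 + 21 = 23)
(W + l(M))*(-48) = (23 + (-8 + 11))*(-48) = (23 + 3)*(-48) = 26*(-48) = -1248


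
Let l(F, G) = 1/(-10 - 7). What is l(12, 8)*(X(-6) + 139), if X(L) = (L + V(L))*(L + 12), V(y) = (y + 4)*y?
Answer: -175/17 ≈ -10.294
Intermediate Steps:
V(y) = y*(4 + y) (V(y) = (4 + y)*y = y*(4 + y))
X(L) = (12 + L)*(L + L*(4 + L)) (X(L) = (L + L*(4 + L))*(L + 12) = (L + L*(4 + L))*(12 + L) = (12 + L)*(L + L*(4 + L)))
l(F, G) = -1/17 (l(F, G) = 1/(-17) = -1/17)
l(12, 8)*(X(-6) + 139) = -(-6*(60 + (-6)² + 17*(-6)) + 139)/17 = -(-6*(60 + 36 - 102) + 139)/17 = -(-6*(-6) + 139)/17 = -(36 + 139)/17 = -1/17*175 = -175/17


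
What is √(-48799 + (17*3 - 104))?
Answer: 6*I*√1357 ≈ 221.02*I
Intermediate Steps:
√(-48799 + (17*3 - 104)) = √(-48799 + (51 - 104)) = √(-48799 - 53) = √(-48852) = 6*I*√1357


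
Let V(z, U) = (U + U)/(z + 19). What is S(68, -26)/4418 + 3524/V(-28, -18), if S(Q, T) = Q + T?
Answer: 1946150/2209 ≈ 881.01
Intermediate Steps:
V(z, U) = 2*U/(19 + z) (V(z, U) = (2*U)/(19 + z) = 2*U/(19 + z))
S(68, -26)/4418 + 3524/V(-28, -18) = (68 - 26)/4418 + 3524/((2*(-18)/(19 - 28))) = 42*(1/4418) + 3524/((2*(-18)/(-9))) = 21/2209 + 3524/((2*(-18)*(-⅑))) = 21/2209 + 3524/4 = 21/2209 + 3524*(¼) = 21/2209 + 881 = 1946150/2209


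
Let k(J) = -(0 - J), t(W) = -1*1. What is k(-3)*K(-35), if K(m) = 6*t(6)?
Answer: 18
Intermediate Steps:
t(W) = -1
K(m) = -6 (K(m) = 6*(-1) = -6)
k(J) = J (k(J) = -(-1)*J = J)
k(-3)*K(-35) = -3*(-6) = 18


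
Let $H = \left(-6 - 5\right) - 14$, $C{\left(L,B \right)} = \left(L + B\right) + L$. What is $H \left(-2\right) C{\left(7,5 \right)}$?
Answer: $950$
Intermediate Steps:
$C{\left(L,B \right)} = B + 2 L$ ($C{\left(L,B \right)} = \left(B + L\right) + L = B + 2 L$)
$H = -25$ ($H = -11 - 14 = -25$)
$H \left(-2\right) C{\left(7,5 \right)} = \left(-25\right) \left(-2\right) \left(5 + 2 \cdot 7\right) = 50 \left(5 + 14\right) = 50 \cdot 19 = 950$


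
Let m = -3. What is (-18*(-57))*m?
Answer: -3078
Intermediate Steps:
(-18*(-57))*m = -18*(-57)*(-3) = 1026*(-3) = -3078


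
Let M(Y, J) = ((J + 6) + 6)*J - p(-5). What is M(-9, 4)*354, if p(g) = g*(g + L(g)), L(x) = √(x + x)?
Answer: 13806 + 1770*I*√10 ≈ 13806.0 + 5597.2*I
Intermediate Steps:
L(x) = √2*√x (L(x) = √(2*x) = √2*√x)
p(g) = g*(g + √2*√g)
M(Y, J) = -25 + J*(12 + J) + 5*I*√10 (M(Y, J) = ((J + 6) + 6)*J - (-5)*(-5 + √2*√(-5)) = ((6 + J) + 6)*J - (-5)*(-5 + √2*(I*√5)) = (12 + J)*J - (-5)*(-5 + I*√10) = J*(12 + J) - (25 - 5*I*√10) = J*(12 + J) + (-25 + 5*I*√10) = -25 + J*(12 + J) + 5*I*√10)
M(-9, 4)*354 = (-25 + 4² + 12*4 + 5*I*√10)*354 = (-25 + 16 + 48 + 5*I*√10)*354 = (39 + 5*I*√10)*354 = 13806 + 1770*I*√10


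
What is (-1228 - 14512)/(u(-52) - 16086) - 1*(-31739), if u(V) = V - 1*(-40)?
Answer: 255475081/8049 ≈ 31740.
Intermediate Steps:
u(V) = 40 + V (u(V) = V + 40 = 40 + V)
(-1228 - 14512)/(u(-52) - 16086) - 1*(-31739) = (-1228 - 14512)/((40 - 52) - 16086) - 1*(-31739) = -15740/(-12 - 16086) + 31739 = -15740/(-16098) + 31739 = -15740*(-1/16098) + 31739 = 7870/8049 + 31739 = 255475081/8049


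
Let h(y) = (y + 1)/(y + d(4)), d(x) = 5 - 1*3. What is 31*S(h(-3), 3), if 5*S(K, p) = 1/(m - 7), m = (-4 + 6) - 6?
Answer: -31/55 ≈ -0.56364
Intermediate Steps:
d(x) = 2 (d(x) = 5 - 3 = 2)
m = -4 (m = 2 - 6 = -4)
h(y) = (1 + y)/(2 + y) (h(y) = (y + 1)/(y + 2) = (1 + y)/(2 + y))
S(K, p) = -1/55 (S(K, p) = 1/(5*(-4 - 7)) = (⅕)/(-11) = (⅕)*(-1/11) = -1/55)
31*S(h(-3), 3) = 31*(-1/55) = -31/55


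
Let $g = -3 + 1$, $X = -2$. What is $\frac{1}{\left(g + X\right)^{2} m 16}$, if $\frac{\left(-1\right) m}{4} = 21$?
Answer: $- \frac{1}{21504} \approx -4.6503 \cdot 10^{-5}$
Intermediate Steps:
$m = -84$ ($m = \left(-4\right) 21 = -84$)
$g = -2$
$\frac{1}{\left(g + X\right)^{2} m 16} = \frac{1}{\left(-2 - 2\right)^{2} \left(-84\right) 16} = \frac{1}{\left(-4\right)^{2} \left(-84\right) 16} = \frac{1}{16 \left(-84\right) 16} = \frac{1}{\left(-1344\right) 16} = \frac{1}{-21504} = - \frac{1}{21504}$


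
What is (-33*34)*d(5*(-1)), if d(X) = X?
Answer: 5610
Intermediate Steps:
(-33*34)*d(5*(-1)) = (-33*34)*(5*(-1)) = -1122*(-5) = 5610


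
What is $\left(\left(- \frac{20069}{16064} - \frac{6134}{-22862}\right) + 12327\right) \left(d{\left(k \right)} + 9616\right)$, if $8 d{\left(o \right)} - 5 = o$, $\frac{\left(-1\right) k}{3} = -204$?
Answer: $\frac{175515127151505765}{1469020672} \approx 1.1948 \cdot 10^{8}$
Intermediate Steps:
$k = 612$ ($k = \left(-3\right) \left(-204\right) = 612$)
$d{\left(o \right)} = \frac{5}{8} + \frac{o}{8}$
$\left(\left(- \frac{20069}{16064} - \frac{6134}{-22862}\right) + 12327\right) \left(d{\left(k \right)} + 9616\right) = \left(\left(- \frac{20069}{16064} - \frac{6134}{-22862}\right) + 12327\right) \left(\left(\frac{5}{8} + \frac{1}{8} \cdot 612\right) + 9616\right) = \left(\left(\left(-20069\right) \frac{1}{16064} - - \frac{3067}{11431}\right) + 12327\right) \left(\left(\frac{5}{8} + \frac{153}{2}\right) + 9616\right) = \left(\left(- \frac{20069}{16064} + \frac{3067}{11431}\right) + 12327\right) \left(\frac{617}{8} + 9616\right) = \left(- \frac{180140451}{183627584} + 12327\right) \frac{77545}{8} = \frac{2263397087517}{183627584} \cdot \frac{77545}{8} = \frac{175515127151505765}{1469020672}$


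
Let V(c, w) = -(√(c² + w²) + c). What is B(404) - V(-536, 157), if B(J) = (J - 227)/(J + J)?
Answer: -432911/808 + √311945 ≈ 22.739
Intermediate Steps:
B(J) = (-227 + J)/(2*J) (B(J) = (-227 + J)/((2*J)) = (-227 + J)*(1/(2*J)) = (-227 + J)/(2*J))
V(c, w) = -c - √(c² + w²) (V(c, w) = -(c + √(c² + w²)) = -c - √(c² + w²))
B(404) - V(-536, 157) = (½)*(-227 + 404)/404 - (-1*(-536) - √((-536)² + 157²)) = (½)*(1/404)*177 - (536 - √(287296 + 24649)) = 177/808 - (536 - √311945) = 177/808 + (-536 + √311945) = -432911/808 + √311945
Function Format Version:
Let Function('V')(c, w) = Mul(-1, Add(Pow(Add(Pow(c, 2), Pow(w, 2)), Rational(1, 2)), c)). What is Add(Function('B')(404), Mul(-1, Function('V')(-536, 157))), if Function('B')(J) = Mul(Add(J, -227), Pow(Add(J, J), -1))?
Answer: Add(Rational(-432911, 808), Pow(311945, Rational(1, 2))) ≈ 22.739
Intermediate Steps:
Function('B')(J) = Mul(Rational(1, 2), Pow(J, -1), Add(-227, J)) (Function('B')(J) = Mul(Add(-227, J), Pow(Mul(2, J), -1)) = Mul(Add(-227, J), Mul(Rational(1, 2), Pow(J, -1))) = Mul(Rational(1, 2), Pow(J, -1), Add(-227, J)))
Function('V')(c, w) = Add(Mul(-1, c), Mul(-1, Pow(Add(Pow(c, 2), Pow(w, 2)), Rational(1, 2)))) (Function('V')(c, w) = Mul(-1, Add(c, Pow(Add(Pow(c, 2), Pow(w, 2)), Rational(1, 2)))) = Add(Mul(-1, c), Mul(-1, Pow(Add(Pow(c, 2), Pow(w, 2)), Rational(1, 2)))))
Add(Function('B')(404), Mul(-1, Function('V')(-536, 157))) = Add(Mul(Rational(1, 2), Pow(404, -1), Add(-227, 404)), Mul(-1, Add(Mul(-1, -536), Mul(-1, Pow(Add(Pow(-536, 2), Pow(157, 2)), Rational(1, 2)))))) = Add(Mul(Rational(1, 2), Rational(1, 404), 177), Mul(-1, Add(536, Mul(-1, Pow(Add(287296, 24649), Rational(1, 2)))))) = Add(Rational(177, 808), Mul(-1, Add(536, Mul(-1, Pow(311945, Rational(1, 2)))))) = Add(Rational(177, 808), Add(-536, Pow(311945, Rational(1, 2)))) = Add(Rational(-432911, 808), Pow(311945, Rational(1, 2)))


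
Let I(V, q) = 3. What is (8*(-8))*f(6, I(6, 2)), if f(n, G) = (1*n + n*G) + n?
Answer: -1920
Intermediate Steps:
f(n, G) = 2*n + G*n (f(n, G) = (n + G*n) + n = 2*n + G*n)
(8*(-8))*f(6, I(6, 2)) = (8*(-8))*(6*(2 + 3)) = -384*5 = -64*30 = -1920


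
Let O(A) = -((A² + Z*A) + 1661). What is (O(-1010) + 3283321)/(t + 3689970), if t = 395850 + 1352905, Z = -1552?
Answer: 138808/1087745 ≈ 0.12761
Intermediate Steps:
O(A) = -1661 - A² + 1552*A (O(A) = -((A² - 1552*A) + 1661) = -(1661 + A² - 1552*A) = -1661 - A² + 1552*A)
t = 1748755
(O(-1010) + 3283321)/(t + 3689970) = ((-1661 - 1*(-1010)² + 1552*(-1010)) + 3283321)/(1748755 + 3689970) = ((-1661 - 1*1020100 - 1567520) + 3283321)/5438725 = ((-1661 - 1020100 - 1567520) + 3283321)*(1/5438725) = (-2589281 + 3283321)*(1/5438725) = 694040*(1/5438725) = 138808/1087745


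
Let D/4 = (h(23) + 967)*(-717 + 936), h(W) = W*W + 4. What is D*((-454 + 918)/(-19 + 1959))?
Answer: 30484800/97 ≈ 3.1428e+5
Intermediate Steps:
h(W) = 4 + W**2 (h(W) = W**2 + 4 = 4 + W**2)
D = 1314000 (D = 4*(((4 + 23**2) + 967)*(-717 + 936)) = 4*(((4 + 529) + 967)*219) = 4*((533 + 967)*219) = 4*(1500*219) = 4*328500 = 1314000)
D*((-454 + 918)/(-19 + 1959)) = 1314000*((-454 + 918)/(-19 + 1959)) = 1314000*(464/1940) = 1314000*(464*(1/1940)) = 1314000*(116/485) = 30484800/97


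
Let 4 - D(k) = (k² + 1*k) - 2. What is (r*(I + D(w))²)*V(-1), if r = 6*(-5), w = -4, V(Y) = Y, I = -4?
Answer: 3000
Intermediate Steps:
D(k) = 6 - k - k² (D(k) = 4 - ((k² + 1*k) - 2) = 4 - ((k² + k) - 2) = 4 - ((k + k²) - 2) = 4 - (-2 + k + k²) = 4 + (2 - k - k²) = 6 - k - k²)
r = -30
(r*(I + D(w))²)*V(-1) = -30*(-4 + (6 - 1*(-4) - 1*(-4)²))²*(-1) = -30*(-4 + (6 + 4 - 1*16))²*(-1) = -30*(-4 + (6 + 4 - 16))²*(-1) = -30*(-4 - 6)²*(-1) = -30*(-10)²*(-1) = -30*100*(-1) = -3000*(-1) = 3000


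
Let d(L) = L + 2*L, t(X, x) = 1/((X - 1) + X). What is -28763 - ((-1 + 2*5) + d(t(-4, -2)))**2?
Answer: -259543/9 ≈ -28838.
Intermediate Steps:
t(X, x) = 1/(-1 + 2*X) (t(X, x) = 1/((-1 + X) + X) = 1/(-1 + 2*X))
d(L) = 3*L
-28763 - ((-1 + 2*5) + d(t(-4, -2)))**2 = -28763 - ((-1 + 2*5) + 3/(-1 + 2*(-4)))**2 = -28763 - ((-1 + 10) + 3/(-1 - 8))**2 = -28763 - (9 + 3/(-9))**2 = -28763 - (9 + 3*(-1/9))**2 = -28763 - (9 - 1/3)**2 = -28763 - (26/3)**2 = -28763 - 1*676/9 = -28763 - 676/9 = -259543/9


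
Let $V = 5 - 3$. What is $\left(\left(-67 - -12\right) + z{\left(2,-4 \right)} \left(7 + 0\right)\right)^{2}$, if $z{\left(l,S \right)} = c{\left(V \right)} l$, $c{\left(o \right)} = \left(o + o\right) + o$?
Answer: $841$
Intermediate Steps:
$V = 2$
$c{\left(o \right)} = 3 o$ ($c{\left(o \right)} = 2 o + o = 3 o$)
$z{\left(l,S \right)} = 6 l$ ($z{\left(l,S \right)} = 3 \cdot 2 l = 6 l$)
$\left(\left(-67 - -12\right) + z{\left(2,-4 \right)} \left(7 + 0\right)\right)^{2} = \left(\left(-67 - -12\right) + 6 \cdot 2 \left(7 + 0\right)\right)^{2} = \left(\left(-67 + 12\right) + 12 \cdot 7\right)^{2} = \left(-55 + 84\right)^{2} = 29^{2} = 841$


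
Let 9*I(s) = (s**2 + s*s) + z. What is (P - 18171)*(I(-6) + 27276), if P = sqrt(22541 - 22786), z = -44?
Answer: -495688728 + 1718584*I*sqrt(5)/9 ≈ -4.9569e+8 + 4.2699e+5*I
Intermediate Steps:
I(s) = -44/9 + 2*s**2/9 (I(s) = ((s**2 + s*s) - 44)/9 = ((s**2 + s**2) - 44)/9 = (2*s**2 - 44)/9 = (-44 + 2*s**2)/9 = -44/9 + 2*s**2/9)
P = 7*I*sqrt(5) (P = sqrt(-245) = 7*I*sqrt(5) ≈ 15.652*I)
(P - 18171)*(I(-6) + 27276) = (7*I*sqrt(5) - 18171)*((-44/9 + (2/9)*(-6)**2) + 27276) = (-18171 + 7*I*sqrt(5))*((-44/9 + (2/9)*36) + 27276) = (-18171 + 7*I*sqrt(5))*((-44/9 + 8) + 27276) = (-18171 + 7*I*sqrt(5))*(28/9 + 27276) = (-18171 + 7*I*sqrt(5))*(245512/9) = -495688728 + 1718584*I*sqrt(5)/9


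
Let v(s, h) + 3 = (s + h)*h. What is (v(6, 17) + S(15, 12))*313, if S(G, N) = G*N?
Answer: 177784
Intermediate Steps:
v(s, h) = -3 + h*(h + s) (v(s, h) = -3 + (s + h)*h = -3 + (h + s)*h = -3 + h*(h + s))
(v(6, 17) + S(15, 12))*313 = ((-3 + 17² + 17*6) + 15*12)*313 = ((-3 + 289 + 102) + 180)*313 = (388 + 180)*313 = 568*313 = 177784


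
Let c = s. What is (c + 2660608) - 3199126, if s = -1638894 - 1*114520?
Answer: -2291932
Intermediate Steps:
s = -1753414 (s = -1638894 - 114520 = -1753414)
c = -1753414
(c + 2660608) - 3199126 = (-1753414 + 2660608) - 3199126 = 907194 - 3199126 = -2291932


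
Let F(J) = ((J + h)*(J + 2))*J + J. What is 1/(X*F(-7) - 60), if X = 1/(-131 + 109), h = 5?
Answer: -2/113 ≈ -0.017699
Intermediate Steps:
F(J) = J + J*(2 + J)*(5 + J) (F(J) = ((J + 5)*(J + 2))*J + J = ((5 + J)*(2 + J))*J + J = ((2 + J)*(5 + J))*J + J = J*(2 + J)*(5 + J) + J = J + J*(2 + J)*(5 + J))
X = -1/22 (X = 1/(-22) = -1/22 ≈ -0.045455)
1/(X*F(-7) - 60) = 1/(-(-7)*(11 + (-7)**2 + 7*(-7))/22 - 60) = 1/(-(-7)*(11 + 49 - 49)/22 - 60) = 1/(-(-7)*11/22 - 60) = 1/(-1/22*(-77) - 60) = 1/(7/2 - 60) = 1/(-113/2) = -2/113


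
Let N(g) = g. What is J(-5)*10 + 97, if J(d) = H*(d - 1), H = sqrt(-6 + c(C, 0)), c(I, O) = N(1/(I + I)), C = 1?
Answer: 97 - 30*I*sqrt(22) ≈ 97.0 - 140.71*I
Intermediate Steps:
c(I, O) = 1/(2*I) (c(I, O) = 1/(I + I) = 1/(2*I))
H = I*sqrt(22)/2 (H = sqrt(-6 + (1/2)/1) = sqrt(-6 + (1/2)*1) = sqrt(-6 + 1/2) = sqrt(-11/2) = I*sqrt(22)/2 ≈ 2.3452*I)
J(d) = I*sqrt(22)*(-1 + d)/2 (J(d) = (I*sqrt(22)/2)*(d - 1) = (I*sqrt(22)/2)*(-1 + d) = I*sqrt(22)*(-1 + d)/2)
J(-5)*10 + 97 = (I*sqrt(22)*(-1 - 5)/2)*10 + 97 = ((1/2)*I*sqrt(22)*(-6))*10 + 97 = -3*I*sqrt(22)*10 + 97 = -30*I*sqrt(22) + 97 = 97 - 30*I*sqrt(22)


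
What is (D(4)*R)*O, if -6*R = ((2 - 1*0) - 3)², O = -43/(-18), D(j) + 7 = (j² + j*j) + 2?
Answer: -43/4 ≈ -10.750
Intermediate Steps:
D(j) = -5 + 2*j² (D(j) = -7 + ((j² + j*j) + 2) = -7 + ((j² + j²) + 2) = -7 + (2*j² + 2) = -7 + (2 + 2*j²) = -5 + 2*j²)
O = 43/18 (O = -43*(-1/18) = 43/18 ≈ 2.3889)
R = -⅙ (R = -((2 - 1*0) - 3)²/6 = -((2 + 0) - 3)²/6 = -(2 - 3)²/6 = -⅙*(-1)² = -⅙*1 = -⅙ ≈ -0.16667)
(D(4)*R)*O = ((-5 + 2*4²)*(-⅙))*(43/18) = ((-5 + 2*16)*(-⅙))*(43/18) = ((-5 + 32)*(-⅙))*(43/18) = (27*(-⅙))*(43/18) = -9/2*43/18 = -43/4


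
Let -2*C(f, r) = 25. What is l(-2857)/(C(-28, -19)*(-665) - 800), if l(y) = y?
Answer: -5714/15025 ≈ -0.38030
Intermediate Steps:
C(f, r) = -25/2 (C(f, r) = -½*25 = -25/2)
l(-2857)/(C(-28, -19)*(-665) - 800) = -2857/(-25/2*(-665) - 800) = -2857/(16625/2 - 800) = -2857/15025/2 = -2857*2/15025 = -5714/15025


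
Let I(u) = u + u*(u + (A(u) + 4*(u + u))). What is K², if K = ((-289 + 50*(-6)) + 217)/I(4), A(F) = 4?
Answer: 8649/1681 ≈ 5.1451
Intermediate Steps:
I(u) = u + u*(4 + 9*u) (I(u) = u + u*(u + (4 + 4*(u + u))) = u + u*(u + (4 + 4*(2*u))) = u + u*(u + (4 + 8*u)) = u + u*(4 + 9*u))
K = -93/41 (K = ((-289 + 50*(-6)) + 217)/((4*(5 + 9*4))) = ((-289 - 300) + 217)/((4*(5 + 36))) = (-589 + 217)/((4*41)) = -372/164 = -372*1/164 = -93/41 ≈ -2.2683)
K² = (-93/41)² = 8649/1681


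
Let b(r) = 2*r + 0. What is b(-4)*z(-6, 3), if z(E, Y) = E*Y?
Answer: 144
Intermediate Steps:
b(r) = 2*r
b(-4)*z(-6, 3) = (2*(-4))*(-6*3) = -8*(-18) = 144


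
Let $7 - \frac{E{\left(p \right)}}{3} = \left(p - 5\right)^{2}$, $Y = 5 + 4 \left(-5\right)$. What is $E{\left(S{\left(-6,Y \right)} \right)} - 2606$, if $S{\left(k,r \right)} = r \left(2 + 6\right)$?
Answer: $-49460$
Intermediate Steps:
$Y = -15$ ($Y = 5 - 20 = -15$)
$S{\left(k,r \right)} = 8 r$ ($S{\left(k,r \right)} = r 8 = 8 r$)
$E{\left(p \right)} = 21 - 3 \left(-5 + p\right)^{2}$ ($E{\left(p \right)} = 21 - 3 \left(p - 5\right)^{2} = 21 - 3 \left(-5 + p\right)^{2}$)
$E{\left(S{\left(-6,Y \right)} \right)} - 2606 = \left(21 - 3 \left(-5 + 8 \left(-15\right)\right)^{2}\right) - 2606 = \left(21 - 3 \left(-5 - 120\right)^{2}\right) - 2606 = \left(21 - 3 \left(-125\right)^{2}\right) - 2606 = \left(21 - 46875\right) - 2606 = -46854 - 2606 = -49460$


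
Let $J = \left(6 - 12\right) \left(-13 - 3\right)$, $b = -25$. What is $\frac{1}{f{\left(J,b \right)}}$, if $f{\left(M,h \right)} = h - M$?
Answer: $- \frac{1}{121} \approx -0.0082645$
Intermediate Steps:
$J = 96$ ($J = \left(-6\right) \left(-16\right) = 96$)
$\frac{1}{f{\left(J,b \right)}} = \frac{1}{-25 - 96} = \frac{1}{-121} = - \frac{1}{121}$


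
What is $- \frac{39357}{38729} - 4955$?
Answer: $- \frac{191941552}{38729} \approx -4956.0$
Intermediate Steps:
$- \frac{39357}{38729} - 4955 = - \frac{191941552}{38729}$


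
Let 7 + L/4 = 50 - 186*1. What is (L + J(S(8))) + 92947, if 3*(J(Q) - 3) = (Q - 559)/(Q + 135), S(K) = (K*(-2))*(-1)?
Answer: 13948897/151 ≈ 92377.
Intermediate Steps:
L = -572 (L = -28 + 4*(50 - 186*1) = -28 + 4*(50 - 186) = -28 + 4*(-136) = -28 - 544 = -572)
S(K) = 2*K (S(K) = -2*K*(-1) = 2*K)
J(Q) = 3 + (-559 + Q)/(3*(135 + Q)) (J(Q) = 3 + ((Q - 559)/(Q + 135))/3 = 3 + ((-559 + Q)/(135 + Q))/3 = 3 + (-559 + Q)/(3*(135 + Q)))
(L + J(S(8))) + 92947 = (-572 + 2*(328 + 5*(2*8))/(3*(135 + 2*8))) + 92947 = (-572 + 2*(328 + 5*16)/(3*(135 + 16))) + 92947 = (-572 + (⅔)*(328 + 80)/151) + 92947 = (-572 + (⅔)*(1/151)*408) + 92947 = (-572 + 272/151) + 92947 = -86100/151 + 92947 = 13948897/151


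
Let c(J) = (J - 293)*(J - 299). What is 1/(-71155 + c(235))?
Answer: -1/67443 ≈ -1.4827e-5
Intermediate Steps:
c(J) = (-299 + J)*(-293 + J) (c(J) = (-293 + J)*(-299 + J) = (-299 + J)*(-293 + J))
1/(-71155 + c(235)) = 1/(-71155 + (87607 + 235² - 592*235)) = 1/(-71155 + (87607 + 55225 - 139120)) = 1/(-71155 + 3712) = 1/(-67443) = -1/67443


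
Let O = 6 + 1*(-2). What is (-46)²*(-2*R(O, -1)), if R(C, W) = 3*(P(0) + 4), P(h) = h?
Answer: -50784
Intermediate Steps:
O = 4 (O = 6 - 2 = 4)
R(C, W) = 12 (R(C, W) = 3*(0 + 4) = 3*4 = 12)
(-46)²*(-2*R(O, -1)) = (-46)²*(-2*12) = 2116*(-24) = -50784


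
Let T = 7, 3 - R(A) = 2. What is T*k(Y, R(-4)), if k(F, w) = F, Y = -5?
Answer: -35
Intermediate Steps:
R(A) = 1 (R(A) = 3 - 1*2 = 3 - 2 = 1)
T*k(Y, R(-4)) = 7*(-5) = -35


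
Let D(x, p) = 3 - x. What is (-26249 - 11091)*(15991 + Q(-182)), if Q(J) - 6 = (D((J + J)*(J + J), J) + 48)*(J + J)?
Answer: -1800757981180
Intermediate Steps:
Q(J) = 6 + 2*J*(51 - 4*J²) (Q(J) = 6 + ((3 - (J + J)*(J + J)) + 48)*(J + J) = 6 + ((3 - 2*J*2*J) + 48)*(2*J) = 6 + ((3 - 4*J²) + 48)*(2*J) = 6 + (51 - 4*J²)*(2*J) = 6 + 2*J*(51 - 4*J²))
(-26249 - 11091)*(15991 + Q(-182)) = (-26249 - 11091)*(15991 + (6 - 8*(-182)³ + 102*(-182))) = -37340*(15991 + (6 - 8*(-6028568) - 18564)) = -37340*(15991 + (6 + 48228544 - 18564)) = -37340*(15991 + 48209986) = -37340*48225977 = -1800757981180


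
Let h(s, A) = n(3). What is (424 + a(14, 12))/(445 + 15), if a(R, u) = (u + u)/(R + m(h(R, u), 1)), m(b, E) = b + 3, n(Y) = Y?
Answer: 1063/1150 ≈ 0.92435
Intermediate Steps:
h(s, A) = 3
m(b, E) = 3 + b
a(R, u) = 2*u/(6 + R) (a(R, u) = (u + u)/(R + (3 + 3)) = (2*u)/(R + 6) = (2*u)/(6 + R) = 2*u/(6 + R))
(424 + a(14, 12))/(445 + 15) = (424 + 2*12/(6 + 14))/(445 + 15) = (424 + 2*12/20)/460 = (424 + 2*12*(1/20))*(1/460) = (424 + 6/5)*(1/460) = (2126/5)*(1/460) = 1063/1150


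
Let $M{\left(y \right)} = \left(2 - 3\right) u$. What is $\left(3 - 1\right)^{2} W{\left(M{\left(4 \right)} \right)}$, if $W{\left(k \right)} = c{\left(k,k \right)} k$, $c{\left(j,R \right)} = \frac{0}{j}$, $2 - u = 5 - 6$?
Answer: $0$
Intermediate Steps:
$u = 3$ ($u = 2 - \left(5 - 6\right) = 2 - -1 = 2 + 1 = 3$)
$c{\left(j,R \right)} = 0$
$M{\left(y \right)} = -3$ ($M{\left(y \right)} = \left(2 - 3\right) 3 = \left(-1\right) 3 = -3$)
$W{\left(k \right)} = 0$ ($W{\left(k \right)} = 0 k = 0$)
$\left(3 - 1\right)^{2} W{\left(M{\left(4 \right)} \right)} = \left(3 - 1\right)^{2} \cdot 0 = 2^{2} \cdot 0 = 4 \cdot 0 = 0$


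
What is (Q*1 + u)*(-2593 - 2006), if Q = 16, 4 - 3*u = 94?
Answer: 64386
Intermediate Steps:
u = -30 (u = 4/3 - ⅓*94 = 4/3 - 94/3 = -30)
(Q*1 + u)*(-2593 - 2006) = (16*1 - 30)*(-2593 - 2006) = (16 - 30)*(-4599) = -14*(-4599) = 64386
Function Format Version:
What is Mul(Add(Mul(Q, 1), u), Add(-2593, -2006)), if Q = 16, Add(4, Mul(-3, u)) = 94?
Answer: 64386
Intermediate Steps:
u = -30 (u = Add(Rational(4, 3), Mul(Rational(-1, 3), 94)) = Add(Rational(4, 3), Rational(-94, 3)) = -30)
Mul(Add(Mul(Q, 1), u), Add(-2593, -2006)) = Mul(Add(Mul(16, 1), -30), Add(-2593, -2006)) = Mul(Add(16, -30), -4599) = Mul(-14, -4599) = 64386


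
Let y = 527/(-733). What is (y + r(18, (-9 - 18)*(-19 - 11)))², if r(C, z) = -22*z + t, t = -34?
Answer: 171282891825081/537289 ≈ 3.1879e+8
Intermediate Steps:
r(C, z) = -34 - 22*z (r(C, z) = -22*z - 34 = -34 - 22*z)
y = -527/733 (y = 527*(-1/733) = -527/733 ≈ -0.71896)
(y + r(18, (-9 - 18)*(-19 - 11)))² = (-527/733 + (-34 - 22*(-9 - 18)*(-19 - 11)))² = (-527/733 + (-34 - (-594)*(-30)))² = (-527/733 + (-34 - 22*810))² = (-527/733 + (-34 - 17820))² = (-527/733 - 17854)² = (-13087509/733)² = 171282891825081/537289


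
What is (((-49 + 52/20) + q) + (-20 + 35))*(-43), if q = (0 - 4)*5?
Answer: 11051/5 ≈ 2210.2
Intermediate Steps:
q = -20 (q = -4*5 = -20)
(((-49 + 52/20) + q) + (-20 + 35))*(-43) = (((-49 + 52/20) - 20) + (-20 + 35))*(-43) = (((-49 + 52*(1/20)) - 20) + 15)*(-43) = (((-49 + 13/5) - 20) + 15)*(-43) = ((-232/5 - 20) + 15)*(-43) = (-332/5 + 15)*(-43) = -257/5*(-43) = 11051/5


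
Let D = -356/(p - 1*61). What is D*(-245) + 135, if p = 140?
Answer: 97885/79 ≈ 1239.1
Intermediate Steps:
D = -356/79 (D = -356/(140 - 1*61) = -356/(140 - 61) = -356/79 ≈ -4.5063)
D*(-245) + 135 = -356/79*(-245) + 135 = 87220/79 + 135 = 97885/79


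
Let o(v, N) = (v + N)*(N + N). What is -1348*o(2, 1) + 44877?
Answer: 36789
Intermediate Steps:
o(v, N) = 2*N*(N + v) (o(v, N) = (N + v)*(2*N) = 2*N*(N + v))
-1348*o(2, 1) + 44877 = -2696*(1 + 2) + 44877 = -2696*3 + 44877 = -1348*6 + 44877 = -8088 + 44877 = 36789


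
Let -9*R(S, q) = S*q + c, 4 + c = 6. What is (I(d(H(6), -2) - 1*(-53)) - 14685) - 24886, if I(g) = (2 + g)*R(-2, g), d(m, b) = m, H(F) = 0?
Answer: -350419/9 ≈ -38935.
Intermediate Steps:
c = 2 (c = -4 + 6 = 2)
R(S, q) = -2/9 - S*q/9 (R(S, q) = -(S*q + 2)/9 = -(2 + S*q)/9 = -2/9 - S*q/9)
I(g) = (2 + g)*(-2/9 + 2*g/9) (I(g) = (2 + g)*(-2/9 - ⅑*(-2)*g) = (2 + g)*(-2/9 + 2*g/9))
(I(d(H(6), -2) - 1*(-53)) - 14685) - 24886 = (2*(-1 + (0 - 1*(-53)))*(2 + (0 - 1*(-53)))/9 - 14685) - 24886 = (2*(-1 + (0 + 53))*(2 + (0 + 53))/9 - 14685) - 24886 = (2*(-1 + 53)*(2 + 53)/9 - 14685) - 24886 = ((2/9)*52*55 - 14685) - 24886 = (5720/9 - 14685) - 24886 = -126445/9 - 24886 = -350419/9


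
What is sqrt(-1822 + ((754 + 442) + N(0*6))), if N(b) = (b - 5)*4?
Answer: I*sqrt(646) ≈ 25.417*I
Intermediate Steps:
N(b) = -20 + 4*b (N(b) = (-5 + b)*4 = -20 + 4*b)
sqrt(-1822 + ((754 + 442) + N(0*6))) = sqrt(-1822 + ((754 + 442) + (-20 + 4*(0*6)))) = sqrt(-1822 + (1196 + (-20 + 4*0))) = sqrt(-1822 + (1196 + (-20 + 0))) = sqrt(-1822 + (1196 - 20)) = sqrt(-1822 + 1176) = sqrt(-646) = I*sqrt(646)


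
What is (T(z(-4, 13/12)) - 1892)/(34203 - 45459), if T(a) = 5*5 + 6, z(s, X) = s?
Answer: 1861/11256 ≈ 0.16533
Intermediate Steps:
T(a) = 31 (T(a) = 25 + 6 = 31)
(T(z(-4, 13/12)) - 1892)/(34203 - 45459) = (31 - 1892)/(34203 - 45459) = -1861/(-11256) = -1861*(-1/11256) = 1861/11256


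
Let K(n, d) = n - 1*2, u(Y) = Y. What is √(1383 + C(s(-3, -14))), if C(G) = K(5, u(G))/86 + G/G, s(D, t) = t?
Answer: √10236322/86 ≈ 37.203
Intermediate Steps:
K(n, d) = -2 + n (K(n, d) = n - 2 = -2 + n)
C(G) = 89/86 (C(G) = (-2 + 5)/86 + G/G = 3*(1/86) + 1 = 3/86 + 1 = 89/86)
√(1383 + C(s(-3, -14))) = √(1383 + 89/86) = √(119027/86) = √10236322/86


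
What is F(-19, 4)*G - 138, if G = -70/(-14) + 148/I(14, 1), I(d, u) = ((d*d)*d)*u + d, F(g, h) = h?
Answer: -162426/1379 ≈ -117.79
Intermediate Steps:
I(d, u) = d + u*d³ (I(d, u) = (d²*d)*u + d = d³*u + d = u*d³ + d = d + u*d³)
G = 6969/1379 (G = -70/(-14) + 148/(14 + 1*14³) = -70*(-1/14) + 148/(14 + 1*2744) = 5 + 148/(14 + 2744) = 5 + 148/2758 = 5 + 148*(1/2758) = 5 + 74/1379 = 6969/1379 ≈ 5.0537)
F(-19, 4)*G - 138 = 4*(6969/1379) - 138 = 27876/1379 - 138 = -162426/1379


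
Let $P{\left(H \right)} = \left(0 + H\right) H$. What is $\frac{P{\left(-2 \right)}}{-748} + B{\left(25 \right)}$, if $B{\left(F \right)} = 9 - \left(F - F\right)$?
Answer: $\frac{1682}{187} \approx 8.9947$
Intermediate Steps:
$B{\left(F \right)} = 9$ ($B{\left(F \right)} = 9 - 0 = 9 + 0 = 9$)
$P{\left(H \right)} = H^{2}$ ($P{\left(H \right)} = H H = H^{2}$)
$\frac{P{\left(-2 \right)}}{-748} + B{\left(25 \right)} = \frac{\left(-2\right)^{2}}{-748} + 9 = \left(- \frac{1}{748}\right) 4 + 9 = - \frac{1}{187} + 9 = \frac{1682}{187}$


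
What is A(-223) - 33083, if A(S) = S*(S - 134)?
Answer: 46528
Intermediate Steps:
A(S) = S*(-134 + S)
A(-223) - 33083 = -223*(-134 - 223) - 33083 = -223*(-357) - 33083 = 79611 - 33083 = 46528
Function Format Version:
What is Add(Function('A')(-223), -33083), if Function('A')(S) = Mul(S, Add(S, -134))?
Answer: 46528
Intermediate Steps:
Function('A')(S) = Mul(S, Add(-134, S))
Add(Function('A')(-223), -33083) = Add(Mul(-223, Add(-134, -223)), -33083) = Add(Mul(-223, -357), -33083) = Add(79611, -33083) = 46528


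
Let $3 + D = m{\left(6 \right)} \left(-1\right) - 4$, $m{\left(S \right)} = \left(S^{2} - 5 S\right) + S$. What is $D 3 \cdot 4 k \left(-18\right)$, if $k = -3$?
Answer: $-12312$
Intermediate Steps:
$m{\left(S \right)} = S^{2} - 4 S$
$D = -19$ ($D = -3 + \left(6 \left(-4 + 6\right) \left(-1\right) - 4\right) = -3 + \left(6 \cdot 2 \left(-1\right) - 4\right) = -3 + \left(12 \left(-1\right) - 4\right) = -3 - 16 = -19$)
$D 3 \cdot 4 k \left(-18\right) = \left(-19\right) 3 \cdot 4 \left(-3\right) \left(-18\right) = \left(-57\right) 4 \left(-3\right) \left(-18\right) = \left(-228\right) \left(-3\right) \left(-18\right) = 684 \left(-18\right) = -12312$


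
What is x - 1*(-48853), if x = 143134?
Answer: 191987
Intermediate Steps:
x - 1*(-48853) = 143134 - 1*(-48853) = 143134 + 48853 = 191987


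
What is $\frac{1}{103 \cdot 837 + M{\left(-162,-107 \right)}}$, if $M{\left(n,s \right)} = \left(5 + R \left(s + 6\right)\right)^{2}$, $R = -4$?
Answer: $\frac{1}{253492} \approx 3.9449 \cdot 10^{-6}$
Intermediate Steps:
$M{\left(n,s \right)} = \left(-19 - 4 s\right)^{2}$ ($M{\left(n,s \right)} = \left(5 - 4 \left(s + 6\right)\right)^{2} = \left(5 - 4 \left(6 + s\right)\right)^{2} = \left(5 - \left(24 + 4 s\right)\right)^{2} = \left(-19 - 4 s\right)^{2}$)
$\frac{1}{103 \cdot 837 + M{\left(-162,-107 \right)}} = \frac{1}{103 \cdot 837 + \left(19 + 4 \left(-107\right)\right)^{2}} = \frac{1}{86211 + \left(19 - 428\right)^{2}} = \frac{1}{86211 + \left(-409\right)^{2}} = \frac{1}{86211 + 167281} = \frac{1}{253492}$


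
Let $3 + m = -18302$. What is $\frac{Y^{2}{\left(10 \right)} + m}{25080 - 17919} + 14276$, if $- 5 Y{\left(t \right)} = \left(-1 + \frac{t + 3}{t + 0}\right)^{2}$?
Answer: $\frac{25553032750081}{1790250000} \approx 14273.0$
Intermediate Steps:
$m = -18305$ ($m = -3 - 18302 = -18305$)
$Y{\left(t \right)} = - \frac{\left(-1 + \frac{3 + t}{t}\right)^{2}}{5}$ ($Y{\left(t \right)} = - \frac{\left(-1 + \frac{t + 3}{t + 0}\right)^{2}}{5} = - \frac{\left(-1 + \frac{3 + t}{t}\right)^{2}}{5}$)
$\frac{Y^{2}{\left(10 \right)} + m}{25080 - 17919} + 14276 = \frac{\left(- \frac{9}{5 \cdot 100}\right)^{2} - 18305}{25080 - 17919} + 14276 = \frac{\left(\left(- \frac{9}{5}\right) \frac{1}{100}\right)^{2} - 18305}{7161} + 14276 = \left(\left(- \frac{9}{500}\right)^{2} - 18305\right) \frac{1}{7161} + 14276 = \left(\frac{81}{250000} - 18305\right) \frac{1}{7161} + 14276 = \left(- \frac{4576249919}{250000}\right) \frac{1}{7161} + 14276 = - \frac{4576249919}{1790250000} + 14276 = \frac{25553032750081}{1790250000}$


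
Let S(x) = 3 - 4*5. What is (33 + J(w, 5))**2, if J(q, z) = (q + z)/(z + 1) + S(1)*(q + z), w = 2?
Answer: 259081/36 ≈ 7196.7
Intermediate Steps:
S(x) = -17 (S(x) = 3 - 20 = -17)
J(q, z) = -17*q - 17*z + (q + z)/(1 + z) (J(q, z) = (q + z)/(z + 1) - 17*(q + z) = (q + z)/(1 + z) + (-17*q - 17*z) = -17*q - 17*z + (q + z)/(1 + z))
(33 + J(w, 5))**2 = (33 + (-17*5**2 - 16*2 - 16*5 - 17*2*5)/(1 + 5))**2 = (33 + (-17*25 - 32 - 80 - 170)/6)**2 = (33 + (-425 - 32 - 80 - 170)/6)**2 = (33 + (1/6)*(-707))**2 = (33 - 707/6)**2 = (-509/6)**2 = 259081/36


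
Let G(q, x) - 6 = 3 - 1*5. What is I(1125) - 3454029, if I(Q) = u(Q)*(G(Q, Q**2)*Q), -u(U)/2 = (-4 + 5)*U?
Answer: -13579029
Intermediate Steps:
G(q, x) = 4 (G(q, x) = 6 + (3 - 1*5) = 6 + (3 - 5) = 6 - 2 = 4)
u(U) = -2*U (u(U) = -2*(-4 + 5)*U = -2*U)
I(Q) = -8*Q**2 (I(Q) = (-2*Q)*(4*Q) = -8*Q**2)
I(1125) - 3454029 = -8*1125**2 - 3454029 = -8*1265625 - 3454029 = -10125000 - 3454029 = -13579029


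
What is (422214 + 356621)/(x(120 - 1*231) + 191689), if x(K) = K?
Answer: 778835/191578 ≈ 4.0654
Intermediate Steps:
(422214 + 356621)/(x(120 - 1*231) + 191689) = (422214 + 356621)/((120 - 1*231) + 191689) = 778835/((120 - 231) + 191689) = 778835/(-111 + 191689) = 778835/191578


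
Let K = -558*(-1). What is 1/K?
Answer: 1/558 ≈ 0.0017921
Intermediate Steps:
K = 558
1/K = 1/558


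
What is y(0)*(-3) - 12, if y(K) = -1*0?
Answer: -12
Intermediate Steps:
y(K) = 0
y(0)*(-3) - 12 = 0*(-3) - 12 = 0 - 12 = -12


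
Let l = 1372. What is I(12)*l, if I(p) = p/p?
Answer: 1372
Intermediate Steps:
I(p) = 1
I(12)*l = 1*1372 = 1372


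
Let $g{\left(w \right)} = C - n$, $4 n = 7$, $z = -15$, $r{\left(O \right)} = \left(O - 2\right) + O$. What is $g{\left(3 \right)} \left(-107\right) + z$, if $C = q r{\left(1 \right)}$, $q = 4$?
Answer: $\frac{689}{4} \approx 172.25$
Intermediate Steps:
$r{\left(O \right)} = -2 + 2 O$ ($r{\left(O \right)} = \left(-2 + O\right) + O = -2 + 2 O$)
$C = 0$ ($C = 4 \left(-2 + 2 \cdot 1\right) = 4 \left(-2 + 2\right) = 4 \cdot 0 = 0$)
$n = \frac{7}{4}$ ($n = \frac{1}{4} \cdot 7 = \frac{7}{4} \approx 1.75$)
$g{\left(w \right)} = - \frac{7}{4}$ ($g{\left(w \right)} = 0 - \frac{7}{4} = - \frac{7}{4}$)
$g{\left(3 \right)} \left(-107\right) + z = \left(- \frac{7}{4}\right) \left(-107\right) - 15 = \frac{749}{4} - 15 = \frac{689}{4}$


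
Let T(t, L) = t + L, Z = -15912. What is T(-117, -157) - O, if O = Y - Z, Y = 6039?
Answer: -22225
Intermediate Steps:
T(t, L) = L + t
O = 21951 (O = 6039 - 1*(-15912) = 6039 + 15912 = 21951)
T(-117, -157) - O = (-157 - 117) - 1*21951 = -274 - 21951 = -22225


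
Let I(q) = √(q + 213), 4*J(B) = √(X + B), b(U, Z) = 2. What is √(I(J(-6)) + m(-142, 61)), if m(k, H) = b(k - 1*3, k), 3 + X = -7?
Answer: √(2 + √(213 + I)) ≈ 4.0736 + 0.00421*I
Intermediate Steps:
X = -10 (X = -3 - 7 = -10)
m(k, H) = 2
J(B) = √(-10 + B)/4
I(q) = √(213 + q)
√(I(J(-6)) + m(-142, 61)) = √(√(213 + √(-10 - 6)/4) + 2) = √(√(213 + √(-16)/4) + 2) = √(√(213 + (4*I)/4) + 2) = √(√(213 + I) + 2) = √(2 + √(213 + I))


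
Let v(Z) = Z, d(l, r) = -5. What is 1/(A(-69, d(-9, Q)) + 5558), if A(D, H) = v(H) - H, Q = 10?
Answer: 1/5558 ≈ 0.00017992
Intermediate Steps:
A(D, H) = 0 (A(D, H) = H - H = 0)
1/(A(-69, d(-9, Q)) + 5558) = 1/(0 + 5558) = 1/5558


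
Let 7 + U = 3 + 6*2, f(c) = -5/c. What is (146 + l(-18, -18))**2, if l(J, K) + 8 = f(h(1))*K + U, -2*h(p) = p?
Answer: 1156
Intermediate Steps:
h(p) = -p/2
U = 8 (U = -7 + (3 + 6*2) = -7 + (3 + 12) = -7 + 15 = 8)
l(J, K) = 10*K (l(J, K) = -8 + ((-5/((-1/2*1)))*K + 8) = -8 + ((-5/(-1/2))*K + 8) = -8 + ((-5*(-2))*K + 8) = -8 + (10*K + 8) = -8 + (8 + 10*K) = 10*K)
(146 + l(-18, -18))**2 = (146 + 10*(-18))**2 = (146 - 180)**2 = (-34)**2 = 1156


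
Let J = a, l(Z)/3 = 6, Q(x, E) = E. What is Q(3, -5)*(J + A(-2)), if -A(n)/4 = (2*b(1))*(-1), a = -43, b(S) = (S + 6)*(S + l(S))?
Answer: -5105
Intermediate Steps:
l(Z) = 18 (l(Z) = 3*6 = 18)
b(S) = (6 + S)*(18 + S) (b(S) = (S + 6)*(S + 18) = (6 + S)*(18 + S))
J = -43
A(n) = 1064 (A(n) = -4*2*(108 + 1² + 24*1)*(-1) = -4*2*(108 + 1 + 24)*(-1) = -4*2*133*(-1) = -1064*(-1) = -4*(-266) = 1064)
Q(3, -5)*(J + A(-2)) = -5*(-43 + 1064) = -5*1021 = -5105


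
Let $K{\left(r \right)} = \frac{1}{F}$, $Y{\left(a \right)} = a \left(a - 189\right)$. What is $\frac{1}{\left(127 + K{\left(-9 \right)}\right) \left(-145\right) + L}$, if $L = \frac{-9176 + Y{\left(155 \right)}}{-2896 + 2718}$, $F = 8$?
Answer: $- \frac{712}{13066601} \approx -5.449 \cdot 10^{-5}$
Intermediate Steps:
$Y{\left(a \right)} = a \left(-189 + a\right)$
$L = \frac{7223}{89}$ ($L = \frac{-9176 + 155 \left(-189 + 155\right)}{-2896 + 2718} = \frac{-9176 + 155 \left(-34\right)}{-178} = \left(-9176 - 5270\right) \left(- \frac{1}{178}\right) = \left(-14446\right) \left(- \frac{1}{178}\right) = \frac{7223}{89} \approx 81.157$)
$K{\left(r \right)} = \frac{1}{8}$
$\frac{1}{\left(127 + K{\left(-9 \right)}\right) \left(-145\right) + L} = \frac{1}{\left(127 + \frac{1}{8}\right) \left(-145\right) + \frac{7223}{89}} = \frac{1}{\frac{1017}{8} \left(-145\right) + \frac{7223}{89}} = \frac{1}{- \frac{147465}{8} + \frac{7223}{89}} = \frac{1}{- \frac{13066601}{712}} = - \frac{712}{13066601}$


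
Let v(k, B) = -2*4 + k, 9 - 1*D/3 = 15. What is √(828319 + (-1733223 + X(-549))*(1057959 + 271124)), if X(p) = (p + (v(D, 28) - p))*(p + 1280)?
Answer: 2*I*√582214236922 ≈ 1.5261e+6*I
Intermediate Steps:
D = -18 (D = 27 - 3*15 = 27 - 45 = -18)
v(k, B) = -8 + k
X(p) = -33280 - 26*p (X(p) = (p + ((-8 - 18) - p))*(p + 1280) = (p + (-26 - p))*(1280 + p) = -26*(1280 + p) = -33280 - 26*p)
√(828319 + (-1733223 + X(-549))*(1057959 + 271124)) = √(828319 + (-1733223 + (-33280 - 26*(-549)))*(1057959 + 271124)) = √(828319 + (-1733223 + (-33280 + 14274))*1329083) = √(828319 + (-1733223 - 19006)*1329083) = √(828319 - 1752229*1329083) = √(828319 - 2328857776007) = √(-2328856947688) = 2*I*√582214236922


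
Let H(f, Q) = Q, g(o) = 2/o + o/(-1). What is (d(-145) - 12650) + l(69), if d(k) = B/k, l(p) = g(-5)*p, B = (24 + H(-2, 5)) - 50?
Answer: -1788206/145 ≈ -12332.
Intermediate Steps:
g(o) = -o + 2/o (g(o) = 2/o + o*(-1) = 2/o - o = -o + 2/o)
B = -21 (B = (24 + 5) - 50 = 29 - 50 = -21)
l(p) = 23*p/5 (l(p) = (-1*(-5) + 2/(-5))*p = (5 + 2*(-⅕))*p = (5 - ⅖)*p = 23*p/5)
d(k) = -21/k
(d(-145) - 12650) + l(69) = (-21/(-145) - 12650) + (23/5)*69 = (-21*(-1/145) - 12650) + 1587/5 = (21/145 - 12650) + 1587/5 = -1834229/145 + 1587/5 = -1788206/145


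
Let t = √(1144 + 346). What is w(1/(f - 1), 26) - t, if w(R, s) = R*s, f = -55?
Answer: -13/28 - √1490 ≈ -39.065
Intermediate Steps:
t = √1490 ≈ 38.601
w(1/(f - 1), 26) - t = 26/(-55 - 1) - √1490 = 26/(-56) - √1490 = -1/56*26 - √1490 = -13/28 - √1490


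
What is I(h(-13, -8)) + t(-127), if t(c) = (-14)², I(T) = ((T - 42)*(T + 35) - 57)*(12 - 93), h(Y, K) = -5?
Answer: 119023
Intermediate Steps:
I(T) = 4617 - 81*(-42 + T)*(35 + T) (I(T) = ((-42 + T)*(35 + T) - 57)*(-81) = (-57 + (-42 + T)*(35 + T))*(-81) = 4617 - 81*(-42 + T)*(35 + T))
t(c) = 196
I(h(-13, -8)) + t(-127) = (123687 - 81*(-5)² + 567*(-5)) + 196 = (123687 - 81*25 - 2835) + 196 = (123687 - 2025 - 2835) + 196 = 118827 + 196 = 119023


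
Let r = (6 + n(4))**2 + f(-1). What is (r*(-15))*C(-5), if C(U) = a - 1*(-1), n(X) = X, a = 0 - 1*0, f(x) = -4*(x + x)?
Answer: -1620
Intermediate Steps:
f(x) = -8*x
a = 0 (a = 0 + 0 = 0)
C(U) = 1 (C(U) = 0 - 1*(-1) = 0 + 1 = 1)
r = 108 (r = (6 + 4)**2 - 8*(-1) = 10**2 + 8 = 100 + 8 = 108)
(r*(-15))*C(-5) = (108*(-15))*1 = -1620*1 = -1620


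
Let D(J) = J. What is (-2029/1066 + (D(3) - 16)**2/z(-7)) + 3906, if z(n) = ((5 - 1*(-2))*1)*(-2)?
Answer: 14521146/3731 ≈ 3892.0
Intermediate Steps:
z(n) = -14 (z(n) = ((5 + 2)*1)*(-2) = (7*1)*(-2) = 7*(-2) = -14)
(-2029/1066 + (D(3) - 16)**2/z(-7)) + 3906 = (-2029/1066 + (3 - 16)**2/(-14)) + 3906 = (-2029*1/1066 + (-13)**2*(-1/14)) + 3906 = (-2029/1066 + 169*(-1/14)) + 3906 = (-2029/1066 - 169/14) + 3906 = -52140/3731 + 3906 = 14521146/3731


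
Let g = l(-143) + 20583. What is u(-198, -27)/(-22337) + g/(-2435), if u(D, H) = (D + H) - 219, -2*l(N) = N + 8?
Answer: -920378157/108781190 ≈ -8.4608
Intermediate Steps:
l(N) = -4 - N/2 (l(N) = -(N + 8)/2 = -(8 + N)/2 = -4 - N/2)
u(D, H) = -219 + D + H
g = 41301/2 (g = (-4 - ½*(-143)) + 20583 = (-4 + 143/2) + 20583 = 135/2 + 20583 = 41301/2 ≈ 20651.)
u(-198, -27)/(-22337) + g/(-2435) = (-219 - 198 - 27)/(-22337) + (41301/2)/(-2435) = -444*(-1/22337) + (41301/2)*(-1/2435) = 444/22337 - 41301/4870 = -920378157/108781190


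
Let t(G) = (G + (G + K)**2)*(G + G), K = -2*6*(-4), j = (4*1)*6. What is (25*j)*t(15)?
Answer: 71712000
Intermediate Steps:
j = 24 (j = 4*6 = 24)
K = 48 (K = -12*(-4) = 48)
t(G) = 2*G*(G + (48 + G)**2) (t(G) = (G + (G + 48)**2)*(G + G) = (G + (48 + G)**2)*(2*G) = 2*G*(G + (48 + G)**2))
(25*j)*t(15) = (25*24)*(2*15*(15 + (48 + 15)**2)) = 600*(2*15*(15 + 63**2)) = 600*(2*15*(15 + 3969)) = 600*(2*15*3984) = 600*119520 = 71712000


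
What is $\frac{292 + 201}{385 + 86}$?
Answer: $\frac{493}{471} \approx 1.0467$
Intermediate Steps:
$\frac{292 + 201}{385 + 86} = \frac{493}{471}$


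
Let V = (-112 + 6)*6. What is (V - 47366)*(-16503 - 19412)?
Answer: 1723991830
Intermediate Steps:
V = -636 (V = -106*6 = -636)
(V - 47366)*(-16503 - 19412) = (-636 - 47366)*(-16503 - 19412) = -48002*(-35915) = 1723991830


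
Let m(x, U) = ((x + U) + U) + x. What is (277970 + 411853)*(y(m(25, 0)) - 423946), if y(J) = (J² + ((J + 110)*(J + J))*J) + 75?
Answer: 261186992667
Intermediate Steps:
m(x, U) = 2*U + 2*x (m(x, U) = ((U + x) + U) + x = (x + 2*U) + x = 2*U + 2*x)
y(J) = 75 + J² + 2*J²*(110 + J) (y(J) = (J² + ((110 + J)*(2*J))*J) + 75 = (J² + (2*J*(110 + J))*J) + 75 = (J² + 2*J²*(110 + J)) + 75 = 75 + J² + 2*J²*(110 + J))
(277970 + 411853)*(y(m(25, 0)) - 423946) = (277970 + 411853)*((75 + 2*(2*0 + 2*25)³ + 221*(2*0 + 2*25)²) - 423946) = 689823*((75 + 2*(0 + 50)³ + 221*(0 + 50)²) - 423946) = 689823*((75 + 2*50³ + 221*50²) - 423946) = 689823*((75 + 2*125000 + 221*2500) - 423946) = 689823*((75 + 250000 + 552500) - 423946) = 689823*(802575 - 423946) = 689823*378629 = 261186992667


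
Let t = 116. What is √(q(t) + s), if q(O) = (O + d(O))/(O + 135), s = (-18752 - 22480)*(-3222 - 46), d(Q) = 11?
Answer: √8489143866053/251 ≈ 11608.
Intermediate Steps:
s = 134746176 (s = -41232*(-3268) = 134746176)
q(O) = (11 + O)/(135 + O) (q(O) = (O + 11)/(O + 135) = (11 + O)/(135 + O))
√(q(t) + s) = √((11 + 116)/(135 + 116) + 134746176) = √(127/251 + 134746176) = √(33821290303/251) = √8489143866053/251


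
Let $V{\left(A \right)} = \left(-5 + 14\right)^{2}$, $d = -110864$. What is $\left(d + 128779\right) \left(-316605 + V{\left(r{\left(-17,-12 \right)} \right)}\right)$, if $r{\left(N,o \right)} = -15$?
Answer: $-5670527460$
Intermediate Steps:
$V{\left(A \right)} = 81$ ($V{\left(A \right)} = 9^{2} = 81$)
$\left(d + 128779\right) \left(-316605 + V{\left(r{\left(-17,-12 \right)} \right)}\right) = \left(-110864 + 128779\right) \left(-316605 + 81\right) = 17915 \left(-316524\right) = -5670527460$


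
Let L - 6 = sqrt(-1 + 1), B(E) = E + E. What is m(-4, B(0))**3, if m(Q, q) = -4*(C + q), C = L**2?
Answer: -2985984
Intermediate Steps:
B(E) = 2*E
L = 6 (L = 6 + sqrt(-1 + 1) = 6 + sqrt(0) = 6 + 0 = 6)
C = 36 (C = 6**2 = 36)
m(Q, q) = -144 - 4*q (m(Q, q) = -4*(36 + q) = -144 - 4*q)
m(-4, B(0))**3 = (-144 - 8*0)**3 = (-144 - 4*0)**3 = (-144 + 0)**3 = (-144)**3 = -2985984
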